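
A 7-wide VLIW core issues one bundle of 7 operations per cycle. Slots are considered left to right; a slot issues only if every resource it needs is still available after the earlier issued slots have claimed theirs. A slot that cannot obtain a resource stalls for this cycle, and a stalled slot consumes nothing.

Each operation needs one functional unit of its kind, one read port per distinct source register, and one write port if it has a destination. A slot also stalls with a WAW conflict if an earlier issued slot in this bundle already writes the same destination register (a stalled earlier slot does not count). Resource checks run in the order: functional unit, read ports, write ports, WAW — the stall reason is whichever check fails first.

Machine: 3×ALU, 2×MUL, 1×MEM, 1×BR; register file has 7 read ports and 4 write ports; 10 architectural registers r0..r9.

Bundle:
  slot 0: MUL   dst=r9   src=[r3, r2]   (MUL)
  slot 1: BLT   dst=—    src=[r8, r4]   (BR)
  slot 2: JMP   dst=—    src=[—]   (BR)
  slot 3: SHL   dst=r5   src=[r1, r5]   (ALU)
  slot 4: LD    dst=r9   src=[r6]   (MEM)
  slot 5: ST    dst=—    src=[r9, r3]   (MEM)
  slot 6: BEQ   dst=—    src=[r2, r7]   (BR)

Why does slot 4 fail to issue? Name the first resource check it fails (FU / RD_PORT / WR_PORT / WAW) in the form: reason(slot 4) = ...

slot 0 (MUL): ISSUE — free A3,Mu1,Ld1,B1 rp5 wp3
slot 1 (BR): ISSUE — free A3,Mu1,Ld1,B0 rp3 wp3
slot 2 (BR): stall FU — free A3,Mu1,Ld1,B0 rp3 wp3
slot 3 (ALU): ISSUE — free A2,Mu1,Ld1,B0 rp1 wp2
slot 4 (MEM): stall WAW — free A2,Mu1,Ld1,B0 rp1 wp2
slot 5 (MEM): stall RD_PORT — free A2,Mu1,Ld1,B0 rp1 wp2
slot 6 (BR): stall FU — free A2,Mu1,Ld1,B0 rp1 wp2

reason(slot 4) = WAW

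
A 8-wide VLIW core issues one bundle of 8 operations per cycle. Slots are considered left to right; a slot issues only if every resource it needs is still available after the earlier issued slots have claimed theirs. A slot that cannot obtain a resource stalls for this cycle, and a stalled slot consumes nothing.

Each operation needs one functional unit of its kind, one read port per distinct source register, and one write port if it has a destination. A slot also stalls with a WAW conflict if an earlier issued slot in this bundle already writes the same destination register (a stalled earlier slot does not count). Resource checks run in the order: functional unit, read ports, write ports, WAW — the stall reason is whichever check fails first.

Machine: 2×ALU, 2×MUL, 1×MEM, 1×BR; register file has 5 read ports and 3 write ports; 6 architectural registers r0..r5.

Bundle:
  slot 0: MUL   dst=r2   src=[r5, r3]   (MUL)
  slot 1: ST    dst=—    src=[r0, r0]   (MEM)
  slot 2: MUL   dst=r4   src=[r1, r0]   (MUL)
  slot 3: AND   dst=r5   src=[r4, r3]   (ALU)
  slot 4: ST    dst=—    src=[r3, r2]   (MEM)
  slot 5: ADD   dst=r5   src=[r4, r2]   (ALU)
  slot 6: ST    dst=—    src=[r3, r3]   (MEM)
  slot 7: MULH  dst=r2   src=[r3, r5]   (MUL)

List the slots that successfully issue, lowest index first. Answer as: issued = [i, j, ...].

issued = [0, 1, 2]

slot 0 (MUL): ISSUE — free A2,Mu1,Ld1,B1 rp3 wp2
slot 1 (MEM): ISSUE — free A2,Mu1,Ld0,B1 rp2 wp2
slot 2 (MUL): ISSUE — free A2,Mu0,Ld0,B1 rp0 wp1
slot 3 (ALU): stall RD_PORT — free A2,Mu0,Ld0,B1 rp0 wp1
slot 4 (MEM): stall FU — free A2,Mu0,Ld0,B1 rp0 wp1
slot 5 (ALU): stall RD_PORT — free A2,Mu0,Ld0,B1 rp0 wp1
slot 6 (MEM): stall FU — free A2,Mu0,Ld0,B1 rp0 wp1
slot 7 (MUL): stall FU — free A2,Mu0,Ld0,B1 rp0 wp1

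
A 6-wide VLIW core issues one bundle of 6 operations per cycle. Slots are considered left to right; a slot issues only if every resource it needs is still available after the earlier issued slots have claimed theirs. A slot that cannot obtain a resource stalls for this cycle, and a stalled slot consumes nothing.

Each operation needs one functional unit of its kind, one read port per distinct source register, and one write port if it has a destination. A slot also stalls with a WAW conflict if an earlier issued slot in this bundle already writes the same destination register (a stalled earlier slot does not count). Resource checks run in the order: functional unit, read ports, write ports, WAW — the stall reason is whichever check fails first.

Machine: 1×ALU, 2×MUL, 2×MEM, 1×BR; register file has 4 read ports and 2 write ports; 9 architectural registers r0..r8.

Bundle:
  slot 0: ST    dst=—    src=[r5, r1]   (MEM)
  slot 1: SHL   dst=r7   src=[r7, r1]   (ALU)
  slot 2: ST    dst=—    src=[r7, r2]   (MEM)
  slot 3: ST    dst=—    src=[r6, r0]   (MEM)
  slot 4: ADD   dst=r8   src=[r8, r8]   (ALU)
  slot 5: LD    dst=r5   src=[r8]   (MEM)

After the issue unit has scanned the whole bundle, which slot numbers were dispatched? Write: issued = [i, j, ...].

slot 0 (MEM): ISSUE — free A1,Mu2,Ld1,B1 rp2 wp2
slot 1 (ALU): ISSUE — free A0,Mu2,Ld1,B1 rp0 wp1
slot 2 (MEM): stall RD_PORT — free A0,Mu2,Ld1,B1 rp0 wp1
slot 3 (MEM): stall RD_PORT — free A0,Mu2,Ld1,B1 rp0 wp1
slot 4 (ALU): stall FU — free A0,Mu2,Ld1,B1 rp0 wp1
slot 5 (MEM): stall RD_PORT — free A0,Mu2,Ld1,B1 rp0 wp1

issued = [0, 1]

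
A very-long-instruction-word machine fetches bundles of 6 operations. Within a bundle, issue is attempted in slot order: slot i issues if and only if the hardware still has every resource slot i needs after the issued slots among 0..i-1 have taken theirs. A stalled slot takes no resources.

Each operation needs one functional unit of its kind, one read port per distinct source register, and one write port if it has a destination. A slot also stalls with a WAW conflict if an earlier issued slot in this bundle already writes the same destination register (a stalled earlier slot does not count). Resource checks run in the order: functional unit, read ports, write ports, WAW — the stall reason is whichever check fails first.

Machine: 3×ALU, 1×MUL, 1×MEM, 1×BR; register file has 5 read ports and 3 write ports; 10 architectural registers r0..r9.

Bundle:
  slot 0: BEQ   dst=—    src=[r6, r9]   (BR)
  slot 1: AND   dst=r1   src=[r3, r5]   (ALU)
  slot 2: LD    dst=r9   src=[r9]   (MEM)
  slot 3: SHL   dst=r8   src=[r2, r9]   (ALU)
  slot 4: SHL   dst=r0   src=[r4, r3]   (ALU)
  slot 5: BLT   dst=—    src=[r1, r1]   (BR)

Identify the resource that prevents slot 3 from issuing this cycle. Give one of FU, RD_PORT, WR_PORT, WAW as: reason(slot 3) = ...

  0. BR ⇒ go  {3A/1Mu/1Ld/0B | 3r 3w}
  1. ALU→r1 ⇒ go  {2A/1Mu/1Ld/0B | 1r 2w}
  2. MEM→r9 ⇒ go  {2A/1Mu/0Ld/0B | 0r 1w}
  3. ALU→r8 ⇒ no(RD_PORT)  {2A/1Mu/0Ld/0B | 0r 1w}
  4. ALU→r0 ⇒ no(RD_PORT)  {2A/1Mu/0Ld/0B | 0r 1w}
  5. BR ⇒ no(FU)  {2A/1Mu/0Ld/0B | 0r 1w}

reason(slot 3) = RD_PORT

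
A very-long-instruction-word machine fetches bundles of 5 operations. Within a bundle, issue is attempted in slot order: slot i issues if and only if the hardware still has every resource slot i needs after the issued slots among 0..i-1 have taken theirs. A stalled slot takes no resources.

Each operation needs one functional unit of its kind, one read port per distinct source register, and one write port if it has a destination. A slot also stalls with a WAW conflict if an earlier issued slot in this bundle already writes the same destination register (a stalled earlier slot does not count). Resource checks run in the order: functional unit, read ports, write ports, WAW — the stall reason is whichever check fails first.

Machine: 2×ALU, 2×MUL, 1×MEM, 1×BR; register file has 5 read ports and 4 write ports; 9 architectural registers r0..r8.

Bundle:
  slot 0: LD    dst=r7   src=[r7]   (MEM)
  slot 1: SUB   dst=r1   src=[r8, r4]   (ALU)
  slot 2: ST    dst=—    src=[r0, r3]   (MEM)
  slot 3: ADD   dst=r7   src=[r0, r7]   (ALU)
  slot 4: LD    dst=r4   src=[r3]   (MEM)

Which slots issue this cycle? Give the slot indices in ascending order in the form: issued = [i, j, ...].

  0. MEM→r7 ⇒ go  {2A/2Mu/0Ld/1B | 4r 3w}
  1. ALU→r1 ⇒ go  {1A/2Mu/0Ld/1B | 2r 2w}
  2. MEM ⇒ no(FU)  {1A/2Mu/0Ld/1B | 2r 2w}
  3. ALU→r7 ⇒ no(WAW)  {1A/2Mu/0Ld/1B | 2r 2w}
  4. MEM→r4 ⇒ no(FU)  {1A/2Mu/0Ld/1B | 2r 2w}

issued = [0, 1]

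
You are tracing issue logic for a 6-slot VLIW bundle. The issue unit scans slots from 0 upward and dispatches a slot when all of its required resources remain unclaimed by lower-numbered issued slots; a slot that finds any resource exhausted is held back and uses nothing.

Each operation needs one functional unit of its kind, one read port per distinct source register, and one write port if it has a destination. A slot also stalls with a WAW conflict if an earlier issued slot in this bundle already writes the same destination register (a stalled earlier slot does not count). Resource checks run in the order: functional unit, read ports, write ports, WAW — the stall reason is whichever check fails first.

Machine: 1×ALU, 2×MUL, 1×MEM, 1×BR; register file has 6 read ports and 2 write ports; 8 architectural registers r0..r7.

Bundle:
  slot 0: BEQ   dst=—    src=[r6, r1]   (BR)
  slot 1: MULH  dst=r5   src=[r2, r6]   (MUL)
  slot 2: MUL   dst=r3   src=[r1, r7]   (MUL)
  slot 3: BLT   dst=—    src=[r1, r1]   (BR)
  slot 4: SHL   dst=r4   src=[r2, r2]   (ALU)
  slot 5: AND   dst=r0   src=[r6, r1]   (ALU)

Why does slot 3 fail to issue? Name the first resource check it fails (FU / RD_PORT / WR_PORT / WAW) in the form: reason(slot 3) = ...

reason(slot 3) = FU

  0. BR ⇒ go  {1A/2Mu/1Ld/0B | 4r 2w}
  1. MUL→r5 ⇒ go  {1A/1Mu/1Ld/0B | 2r 1w}
  2. MUL→r3 ⇒ go  {1A/0Mu/1Ld/0B | 0r 0w}
  3. BR ⇒ no(FU)  {1A/0Mu/1Ld/0B | 0r 0w}
  4. ALU→r4 ⇒ no(RD_PORT)  {1A/0Mu/1Ld/0B | 0r 0w}
  5. ALU→r0 ⇒ no(RD_PORT)  {1A/0Mu/1Ld/0B | 0r 0w}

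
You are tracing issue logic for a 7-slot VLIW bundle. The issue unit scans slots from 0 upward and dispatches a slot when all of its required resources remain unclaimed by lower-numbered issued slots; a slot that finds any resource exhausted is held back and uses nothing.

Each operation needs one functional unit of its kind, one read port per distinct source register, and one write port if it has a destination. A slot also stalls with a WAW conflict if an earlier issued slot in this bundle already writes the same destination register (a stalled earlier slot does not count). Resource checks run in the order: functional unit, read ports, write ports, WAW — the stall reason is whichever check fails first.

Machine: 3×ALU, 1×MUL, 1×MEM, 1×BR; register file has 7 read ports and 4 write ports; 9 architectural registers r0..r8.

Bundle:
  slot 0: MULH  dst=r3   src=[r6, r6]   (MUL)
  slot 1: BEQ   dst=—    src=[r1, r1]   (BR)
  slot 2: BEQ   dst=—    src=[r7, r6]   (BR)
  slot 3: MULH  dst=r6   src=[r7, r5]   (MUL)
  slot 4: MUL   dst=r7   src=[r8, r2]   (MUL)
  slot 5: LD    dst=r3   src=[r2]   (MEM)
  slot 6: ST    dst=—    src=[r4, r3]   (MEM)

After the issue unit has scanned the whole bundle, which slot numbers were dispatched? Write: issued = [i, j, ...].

issued = [0, 1, 6]

  0. MUL→r3 ⇒ go  {3A/0Mu/1Ld/1B | 6r 3w}
  1. BR ⇒ go  {3A/0Mu/1Ld/0B | 5r 3w}
  2. BR ⇒ no(FU)  {3A/0Mu/1Ld/0B | 5r 3w}
  3. MUL→r6 ⇒ no(FU)  {3A/0Mu/1Ld/0B | 5r 3w}
  4. MUL→r7 ⇒ no(FU)  {3A/0Mu/1Ld/0B | 5r 3w}
  5. MEM→r3 ⇒ no(WAW)  {3A/0Mu/1Ld/0B | 5r 3w}
  6. MEM ⇒ go  {3A/0Mu/0Ld/0B | 3r 3w}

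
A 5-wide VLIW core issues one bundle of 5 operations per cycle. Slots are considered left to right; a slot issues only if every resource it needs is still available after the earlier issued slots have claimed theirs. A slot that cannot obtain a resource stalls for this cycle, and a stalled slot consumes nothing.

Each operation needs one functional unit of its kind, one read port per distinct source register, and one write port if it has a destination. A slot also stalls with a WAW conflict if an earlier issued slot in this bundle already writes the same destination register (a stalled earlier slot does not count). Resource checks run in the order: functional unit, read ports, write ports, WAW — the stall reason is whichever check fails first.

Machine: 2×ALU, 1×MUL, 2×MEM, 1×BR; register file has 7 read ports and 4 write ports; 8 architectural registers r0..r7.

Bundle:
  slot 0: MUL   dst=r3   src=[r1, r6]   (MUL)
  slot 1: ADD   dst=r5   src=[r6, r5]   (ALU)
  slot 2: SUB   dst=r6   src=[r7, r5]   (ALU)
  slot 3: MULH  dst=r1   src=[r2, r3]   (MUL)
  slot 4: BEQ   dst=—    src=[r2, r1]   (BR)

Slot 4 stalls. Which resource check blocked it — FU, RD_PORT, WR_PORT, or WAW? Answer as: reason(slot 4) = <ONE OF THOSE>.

reason(slot 4) = RD_PORT

[0] MUL needs rd=2 wr=1: ok; after: ALU=2 MUL=0 MEM=2 BR=1, R=5, W=3
[1] ALU needs rd=2 wr=1: ok; after: ALU=1 MUL=0 MEM=2 BR=1, R=3, W=2
[2] ALU needs rd=2 wr=1: ok; after: ALU=0 MUL=0 MEM=2 BR=1, R=1, W=1
[3] MUL needs rd=2 wr=1: FU; after: ALU=0 MUL=0 MEM=2 BR=1, R=1, W=1
[4] BR needs rd=2 wr=0: RD_PORT; after: ALU=0 MUL=0 MEM=2 BR=1, R=1, W=1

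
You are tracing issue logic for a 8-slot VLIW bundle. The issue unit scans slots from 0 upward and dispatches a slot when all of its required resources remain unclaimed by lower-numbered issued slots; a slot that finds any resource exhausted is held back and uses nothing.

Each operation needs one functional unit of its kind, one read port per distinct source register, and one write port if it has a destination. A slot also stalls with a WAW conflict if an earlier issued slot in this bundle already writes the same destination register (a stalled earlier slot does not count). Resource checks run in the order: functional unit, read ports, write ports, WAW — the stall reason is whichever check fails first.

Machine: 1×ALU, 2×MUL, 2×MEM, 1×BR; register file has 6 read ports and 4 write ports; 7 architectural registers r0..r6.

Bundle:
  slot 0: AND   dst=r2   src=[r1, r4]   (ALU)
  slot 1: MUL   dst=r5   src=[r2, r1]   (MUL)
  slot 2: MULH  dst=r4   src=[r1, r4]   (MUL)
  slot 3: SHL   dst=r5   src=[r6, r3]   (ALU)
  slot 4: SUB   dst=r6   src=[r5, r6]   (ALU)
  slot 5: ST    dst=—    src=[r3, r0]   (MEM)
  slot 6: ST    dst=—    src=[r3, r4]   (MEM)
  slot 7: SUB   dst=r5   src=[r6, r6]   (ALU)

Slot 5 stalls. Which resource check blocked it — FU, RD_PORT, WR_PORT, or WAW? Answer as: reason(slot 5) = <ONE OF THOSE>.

slot 0 (ALU): ISSUE — free A0,Mu2,Ld2,B1 rp4 wp3
slot 1 (MUL): ISSUE — free A0,Mu1,Ld2,B1 rp2 wp2
slot 2 (MUL): ISSUE — free A0,Mu0,Ld2,B1 rp0 wp1
slot 3 (ALU): stall FU — free A0,Mu0,Ld2,B1 rp0 wp1
slot 4 (ALU): stall FU — free A0,Mu0,Ld2,B1 rp0 wp1
slot 5 (MEM): stall RD_PORT — free A0,Mu0,Ld2,B1 rp0 wp1
slot 6 (MEM): stall RD_PORT — free A0,Mu0,Ld2,B1 rp0 wp1
slot 7 (ALU): stall FU — free A0,Mu0,Ld2,B1 rp0 wp1

reason(slot 5) = RD_PORT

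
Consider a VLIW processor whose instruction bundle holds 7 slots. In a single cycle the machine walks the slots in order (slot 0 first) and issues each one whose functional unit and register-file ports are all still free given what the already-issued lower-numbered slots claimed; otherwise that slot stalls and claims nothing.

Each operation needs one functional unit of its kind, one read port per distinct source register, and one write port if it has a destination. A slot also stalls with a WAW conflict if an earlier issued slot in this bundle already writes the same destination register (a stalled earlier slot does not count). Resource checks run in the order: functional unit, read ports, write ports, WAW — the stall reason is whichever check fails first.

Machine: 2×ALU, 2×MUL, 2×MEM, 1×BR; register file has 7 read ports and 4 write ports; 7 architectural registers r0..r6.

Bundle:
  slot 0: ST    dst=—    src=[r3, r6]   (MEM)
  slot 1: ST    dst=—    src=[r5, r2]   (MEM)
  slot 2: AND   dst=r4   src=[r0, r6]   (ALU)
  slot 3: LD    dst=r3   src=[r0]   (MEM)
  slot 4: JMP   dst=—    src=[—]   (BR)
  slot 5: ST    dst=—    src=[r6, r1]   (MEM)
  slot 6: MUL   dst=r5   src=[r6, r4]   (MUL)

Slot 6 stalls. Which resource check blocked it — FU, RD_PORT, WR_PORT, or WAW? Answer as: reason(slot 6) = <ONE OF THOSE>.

(0) want 1×MEM +2rd +0wr — yes → AL2|MU2|ME1|BR1|rd5|wr4
(1) want 1×MEM +2rd +0wr — yes → AL2|MU2|ME0|BR1|rd3|wr4
(2) want 1×ALU +2rd +1wr — yes → AL1|MU2|ME0|BR1|rd1|wr3
(3) want 1×MEM +1rd +1wr — FU → AL1|MU2|ME0|BR1|rd1|wr3
(4) want 1×BR +0rd +0wr — yes → AL1|MU2|ME0|BR0|rd1|wr3
(5) want 1×MEM +2rd +0wr — FU → AL1|MU2|ME0|BR0|rd1|wr3
(6) want 1×MUL +2rd +1wr — RD_PORT → AL1|MU2|ME0|BR0|rd1|wr3

reason(slot 6) = RD_PORT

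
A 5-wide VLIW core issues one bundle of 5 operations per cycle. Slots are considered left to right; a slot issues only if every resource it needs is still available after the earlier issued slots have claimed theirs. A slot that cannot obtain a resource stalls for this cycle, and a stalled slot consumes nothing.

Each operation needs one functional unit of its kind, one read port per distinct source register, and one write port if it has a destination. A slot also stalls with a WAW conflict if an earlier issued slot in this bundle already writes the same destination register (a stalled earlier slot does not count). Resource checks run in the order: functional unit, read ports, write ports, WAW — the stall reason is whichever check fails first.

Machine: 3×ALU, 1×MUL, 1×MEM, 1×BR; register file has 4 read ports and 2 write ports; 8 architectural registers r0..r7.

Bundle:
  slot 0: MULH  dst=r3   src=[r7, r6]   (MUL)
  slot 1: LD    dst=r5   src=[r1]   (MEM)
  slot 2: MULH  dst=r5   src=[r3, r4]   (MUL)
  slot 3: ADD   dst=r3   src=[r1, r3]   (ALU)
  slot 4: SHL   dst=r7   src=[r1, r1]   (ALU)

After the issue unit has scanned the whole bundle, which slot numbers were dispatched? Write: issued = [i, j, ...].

slot 0 (MUL): ISSUE — free A3,Mu0,Ld1,B1 rp2 wp1
slot 1 (MEM): ISSUE — free A3,Mu0,Ld0,B1 rp1 wp0
slot 2 (MUL): stall FU — free A3,Mu0,Ld0,B1 rp1 wp0
slot 3 (ALU): stall RD_PORT — free A3,Mu0,Ld0,B1 rp1 wp0
slot 4 (ALU): stall WR_PORT — free A3,Mu0,Ld0,B1 rp1 wp0

issued = [0, 1]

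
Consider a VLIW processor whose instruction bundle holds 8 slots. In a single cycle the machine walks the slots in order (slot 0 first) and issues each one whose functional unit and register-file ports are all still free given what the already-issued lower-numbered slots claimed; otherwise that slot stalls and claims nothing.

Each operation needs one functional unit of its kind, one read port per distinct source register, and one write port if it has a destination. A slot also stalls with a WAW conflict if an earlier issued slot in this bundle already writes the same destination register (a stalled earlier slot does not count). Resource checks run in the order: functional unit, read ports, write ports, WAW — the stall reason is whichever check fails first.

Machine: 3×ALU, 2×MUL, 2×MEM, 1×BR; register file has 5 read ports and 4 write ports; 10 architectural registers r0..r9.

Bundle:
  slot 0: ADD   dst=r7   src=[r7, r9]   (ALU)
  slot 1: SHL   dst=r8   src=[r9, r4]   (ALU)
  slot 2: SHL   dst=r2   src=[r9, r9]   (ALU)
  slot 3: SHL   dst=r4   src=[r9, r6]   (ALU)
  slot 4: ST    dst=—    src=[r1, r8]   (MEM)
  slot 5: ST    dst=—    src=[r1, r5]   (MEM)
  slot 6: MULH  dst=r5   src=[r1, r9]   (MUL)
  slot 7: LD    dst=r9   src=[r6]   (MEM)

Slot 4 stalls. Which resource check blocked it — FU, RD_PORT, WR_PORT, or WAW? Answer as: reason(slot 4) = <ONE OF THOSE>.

reason(slot 4) = RD_PORT

  0. ALU→r7 ⇒ go  {2A/2Mu/2Ld/1B | 3r 3w}
  1. ALU→r8 ⇒ go  {1A/2Mu/2Ld/1B | 1r 2w}
  2. ALU→r2 ⇒ go  {0A/2Mu/2Ld/1B | 0r 1w}
  3. ALU→r4 ⇒ no(FU)  {0A/2Mu/2Ld/1B | 0r 1w}
  4. MEM ⇒ no(RD_PORT)  {0A/2Mu/2Ld/1B | 0r 1w}
  5. MEM ⇒ no(RD_PORT)  {0A/2Mu/2Ld/1B | 0r 1w}
  6. MUL→r5 ⇒ no(RD_PORT)  {0A/2Mu/2Ld/1B | 0r 1w}
  7. MEM→r9 ⇒ no(RD_PORT)  {0A/2Mu/2Ld/1B | 0r 1w}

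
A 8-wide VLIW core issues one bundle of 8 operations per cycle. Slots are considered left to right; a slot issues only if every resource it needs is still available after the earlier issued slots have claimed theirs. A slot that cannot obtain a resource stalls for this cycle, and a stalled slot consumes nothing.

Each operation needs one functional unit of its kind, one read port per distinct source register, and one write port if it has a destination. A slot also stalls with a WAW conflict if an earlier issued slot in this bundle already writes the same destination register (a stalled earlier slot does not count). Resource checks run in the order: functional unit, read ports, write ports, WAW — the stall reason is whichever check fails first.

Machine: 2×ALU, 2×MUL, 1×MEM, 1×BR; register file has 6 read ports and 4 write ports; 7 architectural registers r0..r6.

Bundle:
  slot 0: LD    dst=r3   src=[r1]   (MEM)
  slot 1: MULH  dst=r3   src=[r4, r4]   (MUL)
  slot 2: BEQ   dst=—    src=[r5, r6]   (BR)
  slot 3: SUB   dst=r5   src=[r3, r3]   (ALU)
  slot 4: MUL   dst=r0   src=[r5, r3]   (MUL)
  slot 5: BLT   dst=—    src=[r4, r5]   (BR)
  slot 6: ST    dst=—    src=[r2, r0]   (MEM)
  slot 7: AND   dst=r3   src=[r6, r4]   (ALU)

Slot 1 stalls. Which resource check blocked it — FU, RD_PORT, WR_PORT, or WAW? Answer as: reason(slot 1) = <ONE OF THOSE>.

[0] MEM needs rd=1 wr=1: ok; after: ALU=2 MUL=2 MEM=0 BR=1, R=5, W=3
[1] MUL needs rd=1 wr=1: WAW; after: ALU=2 MUL=2 MEM=0 BR=1, R=5, W=3
[2] BR needs rd=2 wr=0: ok; after: ALU=2 MUL=2 MEM=0 BR=0, R=3, W=3
[3] ALU needs rd=1 wr=1: ok; after: ALU=1 MUL=2 MEM=0 BR=0, R=2, W=2
[4] MUL needs rd=2 wr=1: ok; after: ALU=1 MUL=1 MEM=0 BR=0, R=0, W=1
[5] BR needs rd=2 wr=0: FU; after: ALU=1 MUL=1 MEM=0 BR=0, R=0, W=1
[6] MEM needs rd=2 wr=0: FU; after: ALU=1 MUL=1 MEM=0 BR=0, R=0, W=1
[7] ALU needs rd=2 wr=1: RD_PORT; after: ALU=1 MUL=1 MEM=0 BR=0, R=0, W=1

reason(slot 1) = WAW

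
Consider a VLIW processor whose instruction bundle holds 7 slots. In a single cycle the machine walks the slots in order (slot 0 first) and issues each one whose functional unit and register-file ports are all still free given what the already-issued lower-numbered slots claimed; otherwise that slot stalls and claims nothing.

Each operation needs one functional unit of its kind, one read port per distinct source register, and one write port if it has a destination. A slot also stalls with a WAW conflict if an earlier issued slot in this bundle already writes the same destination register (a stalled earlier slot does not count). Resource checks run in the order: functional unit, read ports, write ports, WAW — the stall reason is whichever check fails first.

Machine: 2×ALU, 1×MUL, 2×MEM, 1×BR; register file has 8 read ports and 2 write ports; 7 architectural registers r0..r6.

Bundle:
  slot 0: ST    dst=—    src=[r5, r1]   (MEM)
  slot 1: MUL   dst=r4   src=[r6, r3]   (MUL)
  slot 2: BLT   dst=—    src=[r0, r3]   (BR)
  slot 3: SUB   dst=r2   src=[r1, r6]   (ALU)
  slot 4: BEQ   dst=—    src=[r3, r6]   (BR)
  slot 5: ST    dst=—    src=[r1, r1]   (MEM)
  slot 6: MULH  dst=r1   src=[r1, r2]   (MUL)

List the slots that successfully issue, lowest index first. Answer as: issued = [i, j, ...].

issued = [0, 1, 2, 3]

slot 0 (MEM): ISSUE — free A2,Mu1,Ld1,B1 rp6 wp2
slot 1 (MUL): ISSUE — free A2,Mu0,Ld1,B1 rp4 wp1
slot 2 (BR): ISSUE — free A2,Mu0,Ld1,B0 rp2 wp1
slot 3 (ALU): ISSUE — free A1,Mu0,Ld1,B0 rp0 wp0
slot 4 (BR): stall FU — free A1,Mu0,Ld1,B0 rp0 wp0
slot 5 (MEM): stall RD_PORT — free A1,Mu0,Ld1,B0 rp0 wp0
slot 6 (MUL): stall FU — free A1,Mu0,Ld1,B0 rp0 wp0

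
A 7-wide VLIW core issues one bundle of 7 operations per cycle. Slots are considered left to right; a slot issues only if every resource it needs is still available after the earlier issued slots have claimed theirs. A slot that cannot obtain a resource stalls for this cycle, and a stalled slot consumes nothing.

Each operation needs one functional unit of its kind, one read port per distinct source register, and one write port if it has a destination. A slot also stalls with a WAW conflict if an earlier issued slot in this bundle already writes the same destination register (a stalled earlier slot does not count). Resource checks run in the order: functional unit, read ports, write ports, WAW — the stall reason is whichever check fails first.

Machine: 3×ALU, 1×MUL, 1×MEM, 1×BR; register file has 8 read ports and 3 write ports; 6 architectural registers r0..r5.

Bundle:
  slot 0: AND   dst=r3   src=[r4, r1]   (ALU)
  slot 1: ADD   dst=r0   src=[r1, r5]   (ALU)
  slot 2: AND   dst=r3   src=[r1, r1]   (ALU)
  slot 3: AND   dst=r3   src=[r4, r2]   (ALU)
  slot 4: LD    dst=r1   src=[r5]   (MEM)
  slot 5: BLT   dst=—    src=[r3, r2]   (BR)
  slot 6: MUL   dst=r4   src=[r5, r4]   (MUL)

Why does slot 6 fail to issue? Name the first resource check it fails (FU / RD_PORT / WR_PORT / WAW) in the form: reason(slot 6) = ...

(0) want 1×ALU +2rd +1wr — yes → AL2|MU1|ME1|BR1|rd6|wr2
(1) want 1×ALU +2rd +1wr — yes → AL1|MU1|ME1|BR1|rd4|wr1
(2) want 1×ALU +1rd +1wr — WAW → AL1|MU1|ME1|BR1|rd4|wr1
(3) want 1×ALU +2rd +1wr — WAW → AL1|MU1|ME1|BR1|rd4|wr1
(4) want 1×MEM +1rd +1wr — yes → AL1|MU1|ME0|BR1|rd3|wr0
(5) want 1×BR +2rd +0wr — yes → AL1|MU1|ME0|BR0|rd1|wr0
(6) want 1×MUL +2rd +1wr — RD_PORT → AL1|MU1|ME0|BR0|rd1|wr0

reason(slot 6) = RD_PORT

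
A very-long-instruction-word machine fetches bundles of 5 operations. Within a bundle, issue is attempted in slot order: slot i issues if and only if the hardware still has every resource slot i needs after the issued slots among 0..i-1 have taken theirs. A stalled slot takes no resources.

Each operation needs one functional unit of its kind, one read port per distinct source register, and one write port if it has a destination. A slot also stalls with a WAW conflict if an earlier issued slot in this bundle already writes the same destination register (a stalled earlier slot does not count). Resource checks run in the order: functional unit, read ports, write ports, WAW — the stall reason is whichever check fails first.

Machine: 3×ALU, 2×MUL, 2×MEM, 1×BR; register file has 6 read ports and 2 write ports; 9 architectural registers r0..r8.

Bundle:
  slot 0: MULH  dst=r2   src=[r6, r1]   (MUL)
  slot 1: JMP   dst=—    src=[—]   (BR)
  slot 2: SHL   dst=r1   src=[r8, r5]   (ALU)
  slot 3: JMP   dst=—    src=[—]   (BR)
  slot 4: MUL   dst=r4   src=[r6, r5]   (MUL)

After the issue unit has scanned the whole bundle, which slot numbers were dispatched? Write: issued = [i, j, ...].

issued = [0, 1, 2]

#0 MUL src=r6,r1 dispatched  <A:3 Mu:1 Ld:2 B:1 rd:4 wr:1>
#1 BR src=- dispatched  <A:3 Mu:1 Ld:2 B:0 rd:4 wr:1>
#2 ALU src=r8,r5 dispatched  <A:2 Mu:1 Ld:2 B:0 rd:2 wr:0>
#3 BR src=- held:FU  <A:2 Mu:1 Ld:2 B:0 rd:2 wr:0>
#4 MUL src=r6,r5 held:WR_PORT  <A:2 Mu:1 Ld:2 B:0 rd:2 wr:0>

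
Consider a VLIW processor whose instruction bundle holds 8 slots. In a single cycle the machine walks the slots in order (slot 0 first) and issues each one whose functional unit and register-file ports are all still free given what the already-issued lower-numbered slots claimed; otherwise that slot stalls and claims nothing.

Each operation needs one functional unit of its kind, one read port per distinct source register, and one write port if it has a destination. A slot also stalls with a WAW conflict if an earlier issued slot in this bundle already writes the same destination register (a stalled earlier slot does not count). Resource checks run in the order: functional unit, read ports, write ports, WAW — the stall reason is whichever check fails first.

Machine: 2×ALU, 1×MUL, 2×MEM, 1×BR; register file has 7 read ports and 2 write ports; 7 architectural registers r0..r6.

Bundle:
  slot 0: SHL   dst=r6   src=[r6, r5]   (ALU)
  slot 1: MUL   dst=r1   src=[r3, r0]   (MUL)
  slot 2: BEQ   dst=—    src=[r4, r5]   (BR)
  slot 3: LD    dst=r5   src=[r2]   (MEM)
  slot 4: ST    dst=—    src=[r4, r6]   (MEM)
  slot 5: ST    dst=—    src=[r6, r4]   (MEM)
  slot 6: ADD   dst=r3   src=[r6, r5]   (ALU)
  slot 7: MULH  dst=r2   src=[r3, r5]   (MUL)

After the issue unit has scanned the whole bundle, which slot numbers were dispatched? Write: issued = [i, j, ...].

[0] ALU needs rd=2 wr=1: ok; after: ALU=1 MUL=1 MEM=2 BR=1, R=5, W=1
[1] MUL needs rd=2 wr=1: ok; after: ALU=1 MUL=0 MEM=2 BR=1, R=3, W=0
[2] BR needs rd=2 wr=0: ok; after: ALU=1 MUL=0 MEM=2 BR=0, R=1, W=0
[3] MEM needs rd=1 wr=1: WR_PORT; after: ALU=1 MUL=0 MEM=2 BR=0, R=1, W=0
[4] MEM needs rd=2 wr=0: RD_PORT; after: ALU=1 MUL=0 MEM=2 BR=0, R=1, W=0
[5] MEM needs rd=2 wr=0: RD_PORT; after: ALU=1 MUL=0 MEM=2 BR=0, R=1, W=0
[6] ALU needs rd=2 wr=1: RD_PORT; after: ALU=1 MUL=0 MEM=2 BR=0, R=1, W=0
[7] MUL needs rd=2 wr=1: FU; after: ALU=1 MUL=0 MEM=2 BR=0, R=1, W=0

issued = [0, 1, 2]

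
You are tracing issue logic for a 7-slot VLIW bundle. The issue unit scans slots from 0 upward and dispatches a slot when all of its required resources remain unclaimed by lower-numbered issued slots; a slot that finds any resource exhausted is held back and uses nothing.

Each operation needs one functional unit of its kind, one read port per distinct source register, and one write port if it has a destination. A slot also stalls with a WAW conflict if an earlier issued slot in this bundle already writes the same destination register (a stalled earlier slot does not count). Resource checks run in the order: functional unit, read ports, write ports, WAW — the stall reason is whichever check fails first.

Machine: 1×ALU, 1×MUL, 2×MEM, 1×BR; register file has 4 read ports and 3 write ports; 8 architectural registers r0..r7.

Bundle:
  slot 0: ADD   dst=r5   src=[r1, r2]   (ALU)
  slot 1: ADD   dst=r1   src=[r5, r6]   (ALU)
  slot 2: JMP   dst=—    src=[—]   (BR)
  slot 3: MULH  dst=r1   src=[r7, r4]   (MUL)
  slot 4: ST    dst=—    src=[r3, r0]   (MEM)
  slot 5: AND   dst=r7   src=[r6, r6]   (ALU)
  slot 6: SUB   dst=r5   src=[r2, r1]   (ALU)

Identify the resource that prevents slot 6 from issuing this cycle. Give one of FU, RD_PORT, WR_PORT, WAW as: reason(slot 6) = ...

(0) want 1×ALU +2rd +1wr — yes → AL0|MU1|ME2|BR1|rd2|wr2
(1) want 1×ALU +2rd +1wr — FU → AL0|MU1|ME2|BR1|rd2|wr2
(2) want 1×BR +0rd +0wr — yes → AL0|MU1|ME2|BR0|rd2|wr2
(3) want 1×MUL +2rd +1wr — yes → AL0|MU0|ME2|BR0|rd0|wr1
(4) want 1×MEM +2rd +0wr — RD_PORT → AL0|MU0|ME2|BR0|rd0|wr1
(5) want 1×ALU +1rd +1wr — FU → AL0|MU0|ME2|BR0|rd0|wr1
(6) want 1×ALU +2rd +1wr — FU → AL0|MU0|ME2|BR0|rd0|wr1

reason(slot 6) = FU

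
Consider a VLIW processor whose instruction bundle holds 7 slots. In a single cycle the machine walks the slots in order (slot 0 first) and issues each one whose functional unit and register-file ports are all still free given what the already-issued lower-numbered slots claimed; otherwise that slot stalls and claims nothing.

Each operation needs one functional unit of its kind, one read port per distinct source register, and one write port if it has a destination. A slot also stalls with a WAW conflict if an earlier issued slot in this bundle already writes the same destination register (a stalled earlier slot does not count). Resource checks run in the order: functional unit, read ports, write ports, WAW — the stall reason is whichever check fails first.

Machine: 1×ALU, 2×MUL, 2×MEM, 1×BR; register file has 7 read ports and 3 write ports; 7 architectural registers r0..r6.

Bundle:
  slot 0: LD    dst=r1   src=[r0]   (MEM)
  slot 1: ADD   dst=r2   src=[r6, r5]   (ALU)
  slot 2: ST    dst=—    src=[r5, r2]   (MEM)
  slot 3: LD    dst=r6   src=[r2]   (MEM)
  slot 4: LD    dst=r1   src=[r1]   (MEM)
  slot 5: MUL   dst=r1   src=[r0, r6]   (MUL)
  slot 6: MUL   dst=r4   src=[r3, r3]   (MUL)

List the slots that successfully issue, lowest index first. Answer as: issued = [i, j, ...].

(0) want 1×MEM +1rd +1wr — yes → AL1|MU2|ME1|BR1|rd6|wr2
(1) want 1×ALU +2rd +1wr — yes → AL0|MU2|ME1|BR1|rd4|wr1
(2) want 1×MEM +2rd +0wr — yes → AL0|MU2|ME0|BR1|rd2|wr1
(3) want 1×MEM +1rd +1wr — FU → AL0|MU2|ME0|BR1|rd2|wr1
(4) want 1×MEM +1rd +1wr — FU → AL0|MU2|ME0|BR1|rd2|wr1
(5) want 1×MUL +2rd +1wr — WAW → AL0|MU2|ME0|BR1|rd2|wr1
(6) want 1×MUL +1rd +1wr — yes → AL0|MU1|ME0|BR1|rd1|wr0

issued = [0, 1, 2, 6]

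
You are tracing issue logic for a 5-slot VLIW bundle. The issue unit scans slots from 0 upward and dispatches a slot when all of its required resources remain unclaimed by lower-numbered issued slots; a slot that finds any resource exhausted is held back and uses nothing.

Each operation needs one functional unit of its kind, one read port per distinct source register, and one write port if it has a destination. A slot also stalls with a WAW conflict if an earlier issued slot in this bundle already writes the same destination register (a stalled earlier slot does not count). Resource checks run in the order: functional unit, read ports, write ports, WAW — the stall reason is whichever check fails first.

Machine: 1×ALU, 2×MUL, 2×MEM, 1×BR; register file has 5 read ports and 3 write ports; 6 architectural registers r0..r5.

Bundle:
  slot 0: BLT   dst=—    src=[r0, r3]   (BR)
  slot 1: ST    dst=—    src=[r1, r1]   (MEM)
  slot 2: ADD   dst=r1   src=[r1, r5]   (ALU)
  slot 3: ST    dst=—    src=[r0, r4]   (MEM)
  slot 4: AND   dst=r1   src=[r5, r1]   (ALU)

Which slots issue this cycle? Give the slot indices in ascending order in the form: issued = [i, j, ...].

issued = [0, 1, 2]

[0] BR needs rd=2 wr=0: ok; after: ALU=1 MUL=2 MEM=2 BR=0, R=3, W=3
[1] MEM needs rd=1 wr=0: ok; after: ALU=1 MUL=2 MEM=1 BR=0, R=2, W=3
[2] ALU needs rd=2 wr=1: ok; after: ALU=0 MUL=2 MEM=1 BR=0, R=0, W=2
[3] MEM needs rd=2 wr=0: RD_PORT; after: ALU=0 MUL=2 MEM=1 BR=0, R=0, W=2
[4] ALU needs rd=2 wr=1: FU; after: ALU=0 MUL=2 MEM=1 BR=0, R=0, W=2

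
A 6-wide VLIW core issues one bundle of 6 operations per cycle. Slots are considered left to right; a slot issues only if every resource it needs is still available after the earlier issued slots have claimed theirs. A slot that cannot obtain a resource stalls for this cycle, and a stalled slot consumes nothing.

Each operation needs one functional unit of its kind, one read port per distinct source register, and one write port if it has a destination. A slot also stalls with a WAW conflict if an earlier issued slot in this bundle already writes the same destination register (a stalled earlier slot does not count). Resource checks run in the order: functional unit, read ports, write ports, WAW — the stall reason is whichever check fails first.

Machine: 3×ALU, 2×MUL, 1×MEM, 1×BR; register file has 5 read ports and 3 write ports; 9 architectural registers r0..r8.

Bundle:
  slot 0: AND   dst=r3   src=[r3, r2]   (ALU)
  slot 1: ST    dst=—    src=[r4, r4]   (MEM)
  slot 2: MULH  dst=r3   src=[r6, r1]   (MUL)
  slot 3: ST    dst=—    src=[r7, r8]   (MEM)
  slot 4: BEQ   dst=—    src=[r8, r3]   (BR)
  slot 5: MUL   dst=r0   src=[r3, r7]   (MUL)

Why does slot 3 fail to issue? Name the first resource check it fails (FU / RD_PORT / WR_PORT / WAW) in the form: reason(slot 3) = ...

reason(slot 3) = FU

[0] ALU needs rd=2 wr=1: ok; after: ALU=2 MUL=2 MEM=1 BR=1, R=3, W=2
[1] MEM needs rd=1 wr=0: ok; after: ALU=2 MUL=2 MEM=0 BR=1, R=2, W=2
[2] MUL needs rd=2 wr=1: WAW; after: ALU=2 MUL=2 MEM=0 BR=1, R=2, W=2
[3] MEM needs rd=2 wr=0: FU; after: ALU=2 MUL=2 MEM=0 BR=1, R=2, W=2
[4] BR needs rd=2 wr=0: ok; after: ALU=2 MUL=2 MEM=0 BR=0, R=0, W=2
[5] MUL needs rd=2 wr=1: RD_PORT; after: ALU=2 MUL=2 MEM=0 BR=0, R=0, W=2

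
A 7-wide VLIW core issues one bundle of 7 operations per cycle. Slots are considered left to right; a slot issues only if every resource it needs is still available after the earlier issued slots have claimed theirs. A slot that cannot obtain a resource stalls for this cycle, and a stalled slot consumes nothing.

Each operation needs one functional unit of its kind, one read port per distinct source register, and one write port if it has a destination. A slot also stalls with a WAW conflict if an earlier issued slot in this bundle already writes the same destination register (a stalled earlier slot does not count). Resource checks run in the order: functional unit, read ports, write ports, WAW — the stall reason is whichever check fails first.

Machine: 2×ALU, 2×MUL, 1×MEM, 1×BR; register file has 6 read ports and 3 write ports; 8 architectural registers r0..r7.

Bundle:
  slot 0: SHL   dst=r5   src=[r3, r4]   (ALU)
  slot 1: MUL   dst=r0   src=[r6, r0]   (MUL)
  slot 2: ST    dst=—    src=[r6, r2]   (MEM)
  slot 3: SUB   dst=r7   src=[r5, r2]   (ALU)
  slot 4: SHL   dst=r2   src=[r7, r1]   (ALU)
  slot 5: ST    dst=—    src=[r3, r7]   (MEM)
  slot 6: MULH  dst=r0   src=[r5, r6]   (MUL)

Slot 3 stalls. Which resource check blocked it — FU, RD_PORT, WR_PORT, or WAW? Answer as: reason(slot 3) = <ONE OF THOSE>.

(0) want 1×ALU +2rd +1wr — yes → AL1|MU2|ME1|BR1|rd4|wr2
(1) want 1×MUL +2rd +1wr — yes → AL1|MU1|ME1|BR1|rd2|wr1
(2) want 1×MEM +2rd +0wr — yes → AL1|MU1|ME0|BR1|rd0|wr1
(3) want 1×ALU +2rd +1wr — RD_PORT → AL1|MU1|ME0|BR1|rd0|wr1
(4) want 1×ALU +2rd +1wr — RD_PORT → AL1|MU1|ME0|BR1|rd0|wr1
(5) want 1×MEM +2rd +0wr — FU → AL1|MU1|ME0|BR1|rd0|wr1
(6) want 1×MUL +2rd +1wr — RD_PORT → AL1|MU1|ME0|BR1|rd0|wr1

reason(slot 3) = RD_PORT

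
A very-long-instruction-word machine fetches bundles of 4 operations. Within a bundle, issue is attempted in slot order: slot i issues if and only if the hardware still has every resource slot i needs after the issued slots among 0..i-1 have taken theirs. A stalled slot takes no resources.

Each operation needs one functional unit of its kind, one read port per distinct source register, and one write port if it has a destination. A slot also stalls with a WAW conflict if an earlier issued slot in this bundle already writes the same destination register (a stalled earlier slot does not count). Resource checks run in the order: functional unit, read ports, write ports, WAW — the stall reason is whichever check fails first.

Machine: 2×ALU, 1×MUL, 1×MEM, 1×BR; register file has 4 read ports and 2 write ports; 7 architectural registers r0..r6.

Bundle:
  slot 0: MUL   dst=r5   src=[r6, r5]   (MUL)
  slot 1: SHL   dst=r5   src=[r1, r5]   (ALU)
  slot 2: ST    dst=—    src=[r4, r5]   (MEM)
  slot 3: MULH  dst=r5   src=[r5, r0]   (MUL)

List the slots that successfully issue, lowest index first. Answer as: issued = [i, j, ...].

  0. MUL→r5 ⇒ go  {2A/0Mu/1Ld/1B | 2r 1w}
  1. ALU→r5 ⇒ no(WAW)  {2A/0Mu/1Ld/1B | 2r 1w}
  2. MEM ⇒ go  {2A/0Mu/0Ld/1B | 0r 1w}
  3. MUL→r5 ⇒ no(FU)  {2A/0Mu/0Ld/1B | 0r 1w}

issued = [0, 2]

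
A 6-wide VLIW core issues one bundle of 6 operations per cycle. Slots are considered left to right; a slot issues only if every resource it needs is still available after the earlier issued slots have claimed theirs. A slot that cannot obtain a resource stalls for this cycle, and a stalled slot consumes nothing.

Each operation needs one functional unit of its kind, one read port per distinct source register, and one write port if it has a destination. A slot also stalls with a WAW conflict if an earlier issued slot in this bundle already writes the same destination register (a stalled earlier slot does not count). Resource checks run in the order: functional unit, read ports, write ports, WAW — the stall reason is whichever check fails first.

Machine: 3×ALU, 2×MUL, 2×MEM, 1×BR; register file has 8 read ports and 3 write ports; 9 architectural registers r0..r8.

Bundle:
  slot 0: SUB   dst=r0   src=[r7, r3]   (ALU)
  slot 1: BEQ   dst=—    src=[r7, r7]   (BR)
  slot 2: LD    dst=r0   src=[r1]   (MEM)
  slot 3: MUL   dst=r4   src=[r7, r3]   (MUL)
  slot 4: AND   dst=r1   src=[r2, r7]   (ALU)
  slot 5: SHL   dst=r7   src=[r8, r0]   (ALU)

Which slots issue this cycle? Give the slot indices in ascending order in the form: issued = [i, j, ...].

issued = [0, 1, 3, 4]

(0) want 1×ALU +2rd +1wr — yes → AL2|MU2|ME2|BR1|rd6|wr2
(1) want 1×BR +1rd +0wr — yes → AL2|MU2|ME2|BR0|rd5|wr2
(2) want 1×MEM +1rd +1wr — WAW → AL2|MU2|ME2|BR0|rd5|wr2
(3) want 1×MUL +2rd +1wr — yes → AL2|MU1|ME2|BR0|rd3|wr1
(4) want 1×ALU +2rd +1wr — yes → AL1|MU1|ME2|BR0|rd1|wr0
(5) want 1×ALU +2rd +1wr — RD_PORT → AL1|MU1|ME2|BR0|rd1|wr0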